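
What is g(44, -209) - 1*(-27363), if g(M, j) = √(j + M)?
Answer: 27363 + I*√165 ≈ 27363.0 + 12.845*I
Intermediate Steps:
g(M, j) = √(M + j)
g(44, -209) - 1*(-27363) = √(44 - 209) - 1*(-27363) = √(-165) + 27363 = I*√165 + 27363 = 27363 + I*√165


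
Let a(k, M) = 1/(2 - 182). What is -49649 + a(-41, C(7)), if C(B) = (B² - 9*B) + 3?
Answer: -8936821/180 ≈ -49649.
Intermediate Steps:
C(B) = 3 + B² - 9*B
a(k, M) = -1/180 (a(k, M) = 1/(-180) = -1/180)
-49649 + a(-41, C(7)) = -49649 - 1/180 = -8936821/180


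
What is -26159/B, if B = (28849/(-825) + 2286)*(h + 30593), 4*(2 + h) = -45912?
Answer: -7193725/11831590471 ≈ -0.00060801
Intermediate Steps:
h = -11480 (h = -2 + (¼)*(-45912) = -2 - 11478 = -11480)
B = 11831590471/275 (B = (28849/(-825) + 2286)*(-11480 + 30593) = (28849*(-1/825) + 2286)*19113 = (-28849/825 + 2286)*19113 = (1857101/825)*19113 = 11831590471/275 ≈ 4.3024e+7)
-26159/B = -26159/11831590471/275 = -26159*275/11831590471 = -7193725/11831590471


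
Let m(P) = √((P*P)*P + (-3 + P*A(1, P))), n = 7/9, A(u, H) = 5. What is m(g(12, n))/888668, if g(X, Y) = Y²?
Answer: √130771/647838972 ≈ 5.5820e-7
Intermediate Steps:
n = 7/9 (n = 7*(⅑) = 7/9 ≈ 0.77778)
m(P) = √(-3 + P³ + 5*P) (m(P) = √((P*P)*P + (-3 + P*5)) = √(P²*P + (-3 + 5*P)) = √(P³ + (-3 + 5*P)) = √(-3 + P³ + 5*P))
m(g(12, n))/888668 = √(-3 + ((7/9)²)³ + 5*(7/9)²)/888668 = √(-3 + (49/81)³ + 5*(49/81))*(1/888668) = √(-3 + 117649/531441 + 245/81)*(1/888668) = √(130771/531441)*(1/888668) = (√130771/729)*(1/888668) = √130771/647838972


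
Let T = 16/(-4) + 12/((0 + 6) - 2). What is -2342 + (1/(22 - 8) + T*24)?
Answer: -33123/14 ≈ -2365.9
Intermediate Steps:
T = -1 (T = 16*(-1/4) + 12/(6 - 2) = -4 + 12/4 = -4 + 12*(1/4) = -4 + 3 = -1)
-2342 + (1/(22 - 8) + T*24) = -2342 + (1/(22 - 8) - 1*24) = -2342 + (1/14 - 24) = -2342 - 335/14 = -33123/14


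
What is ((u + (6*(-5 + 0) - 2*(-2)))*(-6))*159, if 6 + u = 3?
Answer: 27666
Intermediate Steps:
u = -3 (u = -6 + 3 = -3)
((u + (6*(-5 + 0) - 2*(-2)))*(-6))*159 = ((-3 + (6*(-5 + 0) - 2*(-2)))*(-6))*159 = ((-3 + (6*(-5) + 4))*(-6))*159 = ((-3 + (-30 + 4))*(-6))*159 = ((-3 - 26)*(-6))*159 = -29*(-6)*159 = 174*159 = 27666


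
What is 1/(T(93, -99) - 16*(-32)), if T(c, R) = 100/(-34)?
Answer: 17/8654 ≈ 0.0019644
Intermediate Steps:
T(c, R) = -50/17 (T(c, R) = 100*(-1/34) = -50/17)
1/(T(93, -99) - 16*(-32)) = 1/(-50/17 - 16*(-32)) = 1/(-50/17 + 512) = 1/(8654/17) = 17/8654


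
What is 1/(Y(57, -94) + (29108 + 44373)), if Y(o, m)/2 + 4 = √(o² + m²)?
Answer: 73473/5398233389 - 2*√12085/5398233389 ≈ 1.3570e-5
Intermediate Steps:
Y(o, m) = -8 + 2*√(m² + o²) (Y(o, m) = -8 + 2*√(o² + m²) = -8 + 2*√(m² + o²))
1/(Y(57, -94) + (29108 + 44373)) = 1/((-8 + 2*√((-94)² + 57²)) + (29108 + 44373)) = 1/((-8 + 2*√(8836 + 3249)) + 73481) = 1/((-8 + 2*√12085) + 73481) = 1/(73473 + 2*√12085)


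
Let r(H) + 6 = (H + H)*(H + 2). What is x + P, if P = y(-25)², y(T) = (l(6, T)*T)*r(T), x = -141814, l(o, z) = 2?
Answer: 3271698186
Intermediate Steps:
r(H) = -6 + 2*H*(2 + H) (r(H) = -6 + (H + H)*(H + 2) = -6 + (2*H)*(2 + H) = -6 + 2*H*(2 + H))
y(T) = 2*T*(-6 + 2*T² + 4*T) (y(T) = (2*T)*(-6 + 2*T² + 4*T) = 2*T*(-6 + 2*T² + 4*T))
P = 3271840000 (P = (4*(-25)*(-3 + (-25)² + 2*(-25)))² = (4*(-25)*(-3 + 625 - 50))² = (4*(-25)*572)² = (-57200)² = 3271840000)
x + P = -141814 + 3271840000 = 3271698186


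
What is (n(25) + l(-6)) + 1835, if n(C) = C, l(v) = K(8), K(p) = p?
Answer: 1868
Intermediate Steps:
l(v) = 8
(n(25) + l(-6)) + 1835 = (25 + 8) + 1835 = 33 + 1835 = 1868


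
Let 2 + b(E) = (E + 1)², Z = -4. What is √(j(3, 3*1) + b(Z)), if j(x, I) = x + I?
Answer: √13 ≈ 3.6056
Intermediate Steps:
j(x, I) = I + x
b(E) = -2 + (1 + E)² (b(E) = -2 + (E + 1)² = -2 + (1 + E)²)
√(j(3, 3*1) + b(Z)) = √((3*1 + 3) + (-2 + (1 - 4)²)) = √((3 + 3) + (-2 + (-3)²)) = √(6 + (-2 + 9)) = √(6 + 7) = √13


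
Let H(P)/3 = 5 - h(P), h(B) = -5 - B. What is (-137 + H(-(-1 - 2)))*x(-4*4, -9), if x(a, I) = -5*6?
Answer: 2940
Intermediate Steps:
x(a, I) = -30
H(P) = 30 + 3*P (H(P) = 3*(5 - (-5 - P)) = 3*(5 + (5 + P)) = 3*(10 + P) = 30 + 3*P)
(-137 + H(-(-1 - 2)))*x(-4*4, -9) = (-137 + (30 + 3*(-(-1 - 2))))*(-30) = (-137 + (30 + 3*(-1*(-3))))*(-30) = (-137 + (30 + 3*3))*(-30) = (-137 + (30 + 9))*(-30) = (-137 + 39)*(-30) = -98*(-30) = 2940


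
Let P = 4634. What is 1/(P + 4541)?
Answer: 1/9175 ≈ 0.00010899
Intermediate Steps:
1/(P + 4541) = 1/(4634 + 4541) = 1/9175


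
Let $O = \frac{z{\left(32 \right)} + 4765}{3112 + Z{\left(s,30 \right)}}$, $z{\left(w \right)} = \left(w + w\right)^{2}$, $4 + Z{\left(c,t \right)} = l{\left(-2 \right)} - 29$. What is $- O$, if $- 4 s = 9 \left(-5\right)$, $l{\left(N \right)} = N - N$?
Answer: $- \frac{8861}{3079} \approx -2.8779$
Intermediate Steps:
$l{\left(N \right)} = 0$
$s = \frac{45}{4}$ ($s = - \frac{9 \left(-5\right)}{4} = \left(- \frac{1}{4}\right) \left(-45\right) = \frac{45}{4} \approx 11.25$)
$Z{\left(c,t \right)} = -33$ ($Z{\left(c,t \right)} = -4 + \left(0 - 29\right) = -4 - 29 = -33$)
$z{\left(w \right)} = 4 w^{2}$ ($z{\left(w \right)} = \left(2 w\right)^{2} = 4 w^{2}$)
$O = \frac{8861}{3079}$ ($O = \frac{4 \cdot 32^{2} + 4765}{3112 - 33} = \frac{4 \cdot 1024 + 4765}{3079} = \left(4096 + 4765\right) \frac{1}{3079} = 8861 \cdot \frac{1}{3079} = \frac{8861}{3079} \approx 2.8779$)
$- O = \left(-1\right) \frac{8861}{3079} = - \frac{8861}{3079}$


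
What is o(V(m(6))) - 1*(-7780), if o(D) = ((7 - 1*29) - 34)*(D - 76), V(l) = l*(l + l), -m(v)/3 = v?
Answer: -24252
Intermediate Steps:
m(v) = -3*v
V(l) = 2*l**2 (V(l) = l*(2*l) = 2*l**2)
o(D) = 4256 - 56*D (o(D) = ((7 - 29) - 34)*(-76 + D) = (-22 - 34)*(-76 + D) = -56*(-76 + D) = 4256 - 56*D)
o(V(m(6))) - 1*(-7780) = (4256 - 112*(-3*6)**2) - 1*(-7780) = (4256 - 112*(-18)**2) + 7780 = (4256 - 112*324) + 7780 = (4256 - 56*648) + 7780 = (4256 - 36288) + 7780 = -32032 + 7780 = -24252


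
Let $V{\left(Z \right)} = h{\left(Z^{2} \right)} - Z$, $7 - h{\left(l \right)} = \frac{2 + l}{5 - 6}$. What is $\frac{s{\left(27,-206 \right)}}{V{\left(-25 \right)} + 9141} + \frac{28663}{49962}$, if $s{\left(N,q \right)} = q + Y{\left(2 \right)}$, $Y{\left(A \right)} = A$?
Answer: $\frac{16919072}{30601725} \approx 0.55288$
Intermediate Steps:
$h{\left(l \right)} = 9 + l$ ($h{\left(l \right)} = 7 - \frac{2 + l}{5 - 6} = 7 - \frac{2 + l}{-1} = 7 - \left(2 + l\right) \left(-1\right) = 7 - \left(-2 - l\right) = 7 + \left(2 + l\right) = 9 + l$)
$V{\left(Z \right)} = 9 + Z^{2} - Z$ ($V{\left(Z \right)} = \left(9 + Z^{2}\right) - Z = 9 + Z^{2} - Z$)
$s{\left(N,q \right)} = 2 + q$ ($s{\left(N,q \right)} = q + 2 = 2 + q$)
$\frac{s{\left(27,-206 \right)}}{V{\left(-25 \right)} + 9141} + \frac{28663}{49962} = \frac{2 - 206}{\left(9 + \left(-25\right)^{2} - -25\right) + 9141} + \frac{28663}{49962} = - \frac{204}{\left(9 + 625 + 25\right) + 9141} + 28663 \cdot \frac{1}{49962} = - \frac{204}{659 + 9141} + \frac{28663}{49962} = - \frac{204}{9800} + \frac{28663}{49962} = \left(-204\right) \frac{1}{9800} + \frac{28663}{49962} = - \frac{51}{2450} + \frac{28663}{49962} = \frac{16919072}{30601725}$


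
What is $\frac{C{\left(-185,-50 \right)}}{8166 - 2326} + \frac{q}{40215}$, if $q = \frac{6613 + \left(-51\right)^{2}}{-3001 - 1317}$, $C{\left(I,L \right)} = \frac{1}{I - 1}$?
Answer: $- \frac{19965223}{369850598880} \approx -5.3982 \cdot 10^{-5}$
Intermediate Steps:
$C{\left(I,L \right)} = \frac{1}{-1 + I}$ ($C{\left(I,L \right)} = \frac{1}{I - 1} = \frac{1}{-1 + I}$)
$q = - \frac{271}{127}$ ($q = \frac{6613 + 2601}{-4318} = 9214 \left(- \frac{1}{4318}\right) = - \frac{271}{127} \approx -2.1339$)
$\frac{C{\left(-185,-50 \right)}}{8166 - 2326} + \frac{q}{40215} = \frac{1}{\left(-1 - 185\right) \left(8166 - 2326\right)} - \frac{271}{127 \cdot 40215} = \frac{1}{\left(-186\right) 5840} - \frac{271}{5107305} = \left(- \frac{1}{186}\right) \frac{1}{5840} - \frac{271}{5107305} = - \frac{1}{1086240} - \frac{271}{5107305} = - \frac{19965223}{369850598880}$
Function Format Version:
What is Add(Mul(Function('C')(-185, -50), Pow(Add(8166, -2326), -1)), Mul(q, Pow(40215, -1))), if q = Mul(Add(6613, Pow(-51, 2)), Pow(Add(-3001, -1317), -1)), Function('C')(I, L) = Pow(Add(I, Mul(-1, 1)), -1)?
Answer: Rational(-19965223, 369850598880) ≈ -5.3982e-5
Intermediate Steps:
Function('C')(I, L) = Pow(Add(-1, I), -1) (Function('C')(I, L) = Pow(Add(I, -1), -1) = Pow(Add(-1, I), -1))
q = Rational(-271, 127) (q = Mul(Add(6613, 2601), Pow(-4318, -1)) = Mul(9214, Rational(-1, 4318)) = Rational(-271, 127) ≈ -2.1339)
Add(Mul(Function('C')(-185, -50), Pow(Add(8166, -2326), -1)), Mul(q, Pow(40215, -1))) = Add(Mul(Pow(Add(-1, -185), -1), Pow(Add(8166, -2326), -1)), Mul(Rational(-271, 127), Pow(40215, -1))) = Add(Mul(Pow(-186, -1), Pow(5840, -1)), Mul(Rational(-271, 127), Rational(1, 40215))) = Add(Mul(Rational(-1, 186), Rational(1, 5840)), Rational(-271, 5107305)) = Add(Rational(-1, 1086240), Rational(-271, 5107305)) = Rational(-19965223, 369850598880)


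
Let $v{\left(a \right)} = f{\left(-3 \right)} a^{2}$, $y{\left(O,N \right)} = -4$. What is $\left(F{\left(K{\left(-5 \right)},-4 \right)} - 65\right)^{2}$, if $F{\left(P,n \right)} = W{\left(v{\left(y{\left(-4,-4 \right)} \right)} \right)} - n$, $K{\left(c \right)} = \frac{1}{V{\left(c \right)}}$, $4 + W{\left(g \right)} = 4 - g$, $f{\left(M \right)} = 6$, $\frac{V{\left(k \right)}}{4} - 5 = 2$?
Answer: $24649$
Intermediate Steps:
$V{\left(k \right)} = 28$ ($V{\left(k \right)} = 20 + 4 \cdot 2 = 20 + 8 = 28$)
$v{\left(a \right)} = 6 a^{2}$
$W{\left(g \right)} = - g$ ($W{\left(g \right)} = -4 - \left(-4 + g\right) = - g$)
$K{\left(c \right)} = \frac{1}{28}$
$F{\left(P,n \right)} = -96 - n$ ($F{\left(P,n \right)} = - 6 \left(-4\right)^{2} - n = - 6 \cdot 16 - n = \left(-1\right) 96 - n = -96 - n$)
$\left(F{\left(K{\left(-5 \right)},-4 \right)} - 65\right)^{2} = \left(\left(-96 - -4\right) - 65\right)^{2} = \left(\left(-96 + 4\right) - 65\right)^{2} = \left(-92 - 65\right)^{2} = \left(-157\right)^{2} = 24649$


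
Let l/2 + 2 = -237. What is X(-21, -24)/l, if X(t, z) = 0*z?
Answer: 0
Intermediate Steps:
l = -478 (l = -4 + 2*(-237) = -4 - 474 = -478)
X(t, z) = 0
X(-21, -24)/l = 0/(-478) = 0*(-1/478) = 0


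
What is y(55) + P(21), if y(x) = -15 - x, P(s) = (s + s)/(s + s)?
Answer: -69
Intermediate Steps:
P(s) = 1 (P(s) = (2*s)/((2*s)) = (2*s)*(1/(2*s)) = 1)
y(55) + P(21) = (-15 - 1*55) + 1 = (-15 - 55) + 1 = -70 + 1 = -69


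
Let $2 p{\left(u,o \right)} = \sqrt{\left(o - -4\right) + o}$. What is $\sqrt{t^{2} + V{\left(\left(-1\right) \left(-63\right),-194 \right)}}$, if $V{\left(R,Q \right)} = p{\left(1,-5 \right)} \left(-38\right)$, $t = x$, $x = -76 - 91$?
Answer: $\sqrt{27889 - 19 i \sqrt{6}} \approx 167.0 - 0.139 i$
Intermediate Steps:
$x = -167$ ($x = -76 - 91 = -167$)
$t = -167$
$p{\left(u,o \right)} = \frac{\sqrt{4 + 2 o}}{2}$ ($p{\left(u,o \right)} = \frac{\sqrt{\left(o - -4\right) + o}}{2} = \frac{\sqrt{\left(o + 4\right) + o}}{2} = \frac{\sqrt{\left(4 + o\right) + o}}{2} = \frac{\sqrt{4 + 2 o}}{2}$)
$V{\left(R,Q \right)} = - 19 i \sqrt{6}$ ($V{\left(R,Q \right)} = \frac{\sqrt{4 + 2 \left(-5\right)}}{2} \left(-38\right) = \frac{\sqrt{4 - 10}}{2} \left(-38\right) = \frac{\sqrt{-6}}{2} \left(-38\right) = \frac{i \sqrt{6}}{2} \left(-38\right) = - 19 i \sqrt{6}$)
$\sqrt{t^{2} + V{\left(\left(-1\right) \left(-63\right),-194 \right)}} = \sqrt{\left(-167\right)^{2} - 19 i \sqrt{6}} = \sqrt{27889 - 19 i \sqrt{6}}$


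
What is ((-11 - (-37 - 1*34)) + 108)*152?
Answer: 25536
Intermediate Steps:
((-11 - (-37 - 1*34)) + 108)*152 = ((-11 - (-37 - 34)) + 108)*152 = ((-11 - 1*(-71)) + 108)*152 = ((-11 + 71) + 108)*152 = (60 + 108)*152 = 168*152 = 25536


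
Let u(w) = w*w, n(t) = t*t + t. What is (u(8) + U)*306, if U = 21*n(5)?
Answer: 212364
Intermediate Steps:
n(t) = t + t² (n(t) = t² + t = t + t²)
u(w) = w²
U = 630 (U = 21*(5*(1 + 5)) = 21*(5*6) = 21*30 = 630)
(u(8) + U)*306 = (8² + 630)*306 = (64 + 630)*306 = 694*306 = 212364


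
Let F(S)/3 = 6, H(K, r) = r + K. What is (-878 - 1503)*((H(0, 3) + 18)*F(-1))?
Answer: -900018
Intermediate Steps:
H(K, r) = K + r
F(S) = 18 (F(S) = 3*6 = 18)
(-878 - 1503)*((H(0, 3) + 18)*F(-1)) = (-878 - 1503)*(((0 + 3) + 18)*18) = -2381*(3 + 18)*18 = -50001*18 = -2381*378 = -900018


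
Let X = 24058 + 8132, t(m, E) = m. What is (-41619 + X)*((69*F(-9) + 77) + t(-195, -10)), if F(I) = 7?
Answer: -3441585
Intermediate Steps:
X = 32190
(-41619 + X)*((69*F(-9) + 77) + t(-195, -10)) = (-41619 + 32190)*((69*7 + 77) - 195) = -9429*((483 + 77) - 195) = -9429*(560 - 195) = -9429*365 = -3441585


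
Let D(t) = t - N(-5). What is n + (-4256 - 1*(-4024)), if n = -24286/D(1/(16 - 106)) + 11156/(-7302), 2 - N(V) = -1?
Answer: 7749079430/989421 ≈ 7831.9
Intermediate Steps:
N(V) = 3 (N(V) = 2 - 1*(-1) = 2 + 1 = 3)
D(t) = -3 + t (D(t) = t - 1*3 = t - 3 = -3 + t)
n = 7978625102/989421 (n = -24286/(-3 + 1/(16 - 106)) + 11156/(-7302) = -24286/(-3 + 1/(-90)) + 11156*(-1/7302) = -24286/(-3 - 1/90) - 5578/3651 = -24286/(-271/90) - 5578/3651 = -24286*(-90/271) - 5578/3651 = 2185740/271 - 5578/3651 = 7978625102/989421 ≈ 8063.9)
n + (-4256 - 1*(-4024)) = 7978625102/989421 + (-4256 - 1*(-4024)) = 7978625102/989421 + (-4256 + 4024) = 7978625102/989421 - 232 = 7749079430/989421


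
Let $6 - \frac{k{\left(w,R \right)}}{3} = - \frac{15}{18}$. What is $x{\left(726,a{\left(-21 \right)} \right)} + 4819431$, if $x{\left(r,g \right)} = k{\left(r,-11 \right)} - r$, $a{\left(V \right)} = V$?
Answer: $\frac{9637451}{2} \approx 4.8187 \cdot 10^{6}$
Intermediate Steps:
$k{\left(w,R \right)} = \frac{41}{2}$ ($k{\left(w,R \right)} = 18 - 3 \left(- \frac{15}{18}\right) = 18 - 3 \left(\left(-15\right) \frac{1}{18}\right) = 18 - - \frac{5}{2} = 18 + \frac{5}{2} = \frac{41}{2}$)
$x{\left(r,g \right)} = \frac{41}{2} - r$
$x{\left(726,a{\left(-21 \right)} \right)} + 4819431 = \left(\frac{41}{2} - 726\right) + 4819431 = - \frac{1411}{2} + 4819431 = \frac{9637451}{2}$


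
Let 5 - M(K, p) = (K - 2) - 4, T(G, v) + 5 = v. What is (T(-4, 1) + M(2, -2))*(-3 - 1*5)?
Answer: -40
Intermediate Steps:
T(G, v) = -5 + v
M(K, p) = 11 - K (M(K, p) = 5 - ((K - 2) - 4) = 5 - ((-2 + K) - 4) = 5 - (-6 + K) = 5 + (6 - K) = 11 - K)
(T(-4, 1) + M(2, -2))*(-3 - 1*5) = ((-5 + 1) + (11 - 1*2))*(-3 - 1*5) = (-4 + (11 - 2))*(-3 - 5) = (-4 + 9)*(-8) = 5*(-8) = -40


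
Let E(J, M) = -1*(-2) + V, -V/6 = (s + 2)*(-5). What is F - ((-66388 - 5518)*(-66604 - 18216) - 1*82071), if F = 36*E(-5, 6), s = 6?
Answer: -6098976137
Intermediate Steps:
V = 240 (V = -6*(6 + 2)*(-5) = -48*(-5) = -6*(-40) = 240)
E(J, M) = 242 (E(J, M) = -1*(-2) + 240 = 2 + 240 = 242)
F = 8712 (F = 36*242 = 8712)
F - ((-66388 - 5518)*(-66604 - 18216) - 1*82071) = 8712 - ((-66388 - 5518)*(-66604 - 18216) - 1*82071) = 8712 - (-71906*(-84820) - 82071) = 8712 - (6099066920 - 82071) = 8712 - 1*6098984849 = 8712 - 6098984849 = -6098976137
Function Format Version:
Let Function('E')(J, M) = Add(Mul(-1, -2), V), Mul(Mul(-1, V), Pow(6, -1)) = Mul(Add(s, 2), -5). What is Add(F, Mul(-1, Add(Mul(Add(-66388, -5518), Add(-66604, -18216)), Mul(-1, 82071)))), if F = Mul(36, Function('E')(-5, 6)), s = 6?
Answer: -6098976137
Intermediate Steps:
V = 240 (V = Mul(-6, Mul(Add(6, 2), -5)) = Mul(-6, Mul(8, -5)) = Mul(-6, -40) = 240)
Function('E')(J, M) = 242 (Function('E')(J, M) = Add(Mul(-1, -2), 240) = Add(2, 240) = 242)
F = 8712 (F = Mul(36, 242) = 8712)
Add(F, Mul(-1, Add(Mul(Add(-66388, -5518), Add(-66604, -18216)), Mul(-1, 82071)))) = Add(8712, Mul(-1, Add(Mul(Add(-66388, -5518), Add(-66604, -18216)), Mul(-1, 82071)))) = Add(8712, Mul(-1, Add(Mul(-71906, -84820), -82071))) = Add(8712, Mul(-1, Add(6099066920, -82071))) = Add(8712, Mul(-1, 6098984849)) = Add(8712, -6098984849) = -6098976137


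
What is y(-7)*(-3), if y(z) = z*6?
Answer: 126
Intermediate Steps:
y(z) = 6*z
y(-7)*(-3) = (6*(-7))*(-3) = -42*(-3) = 126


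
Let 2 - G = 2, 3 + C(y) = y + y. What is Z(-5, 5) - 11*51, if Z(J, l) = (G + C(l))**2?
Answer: -512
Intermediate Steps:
C(y) = -3 + 2*y (C(y) = -3 + (y + y) = -3 + 2*y)
G = 0 (G = 2 - 1*2 = 2 - 2 = 0)
Z(J, l) = (-3 + 2*l)**2 (Z(J, l) = (0 + (-3 + 2*l))**2 = (-3 + 2*l)**2)
Z(-5, 5) - 11*51 = (-3 + 2*5)**2 - 11*51 = (-3 + 10)**2 - 561 = 7**2 - 561 = 49 - 561 = -512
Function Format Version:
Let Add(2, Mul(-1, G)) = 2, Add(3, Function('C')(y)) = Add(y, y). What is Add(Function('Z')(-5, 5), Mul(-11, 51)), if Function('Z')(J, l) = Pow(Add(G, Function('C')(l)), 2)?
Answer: -512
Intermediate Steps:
Function('C')(y) = Add(-3, Mul(2, y)) (Function('C')(y) = Add(-3, Add(y, y)) = Add(-3, Mul(2, y)))
G = 0 (G = Add(2, Mul(-1, 2)) = Add(2, -2) = 0)
Function('Z')(J, l) = Pow(Add(-3, Mul(2, l)), 2) (Function('Z')(J, l) = Pow(Add(0, Add(-3, Mul(2, l))), 2) = Pow(Add(-3, Mul(2, l)), 2))
Add(Function('Z')(-5, 5), Mul(-11, 51)) = Add(Pow(Add(-3, Mul(2, 5)), 2), Mul(-11, 51)) = Add(Pow(Add(-3, 10), 2), -561) = Add(Pow(7, 2), -561) = Add(49, -561) = -512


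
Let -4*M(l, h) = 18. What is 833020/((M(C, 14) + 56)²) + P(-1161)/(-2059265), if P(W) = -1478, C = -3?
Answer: 6861651401302/21846742385 ≈ 314.08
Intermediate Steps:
M(l, h) = -9/2 (M(l, h) = -¼*18 = -9/2)
833020/((M(C, 14) + 56)²) + P(-1161)/(-2059265) = 833020/((-9/2 + 56)²) - 1478/(-2059265) = 833020/((103/2)²) - 1478*(-1/2059265) = 833020/(10609/4) + 1478/2059265 = 833020*(4/10609) + 1478/2059265 = 3332080/10609 + 1478/2059265 = 6861651401302/21846742385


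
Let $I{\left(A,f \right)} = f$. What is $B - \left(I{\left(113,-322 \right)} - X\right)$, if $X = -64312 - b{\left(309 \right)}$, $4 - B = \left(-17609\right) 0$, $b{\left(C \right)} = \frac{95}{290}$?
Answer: $- \frac{3711207}{58} \approx -63986.0$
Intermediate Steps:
$b{\left(C \right)} = \frac{19}{58}$ ($b{\left(C \right)} = 95 \cdot \frac{1}{290} = \frac{19}{58}$)
$B = 4$ ($B = 4 - \left(-17609\right) 0 = 4 - 0 = 4 + 0 = 4$)
$X = - \frac{3730115}{58}$ ($X = -64312 - \frac{19}{58} = - \frac{3730115}{58} \approx -64312.0$)
$B - \left(I{\left(113,-322 \right)} - X\right) = 4 - \left(-322 - - \frac{3730115}{58}\right) = 4 - \left(-322 + \frac{3730115}{58}\right) = 4 - \frac{3711439}{58} = - \frac{3711207}{58}$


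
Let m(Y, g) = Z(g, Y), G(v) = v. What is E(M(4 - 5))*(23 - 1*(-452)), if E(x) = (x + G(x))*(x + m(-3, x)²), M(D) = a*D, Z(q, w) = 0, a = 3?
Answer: 8550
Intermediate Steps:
m(Y, g) = 0
M(D) = 3*D
E(x) = 2*x² (E(x) = (x + x)*(x + 0²) = (2*x)*(x + 0) = (2*x)*x = 2*x²)
E(M(4 - 5))*(23 - 1*(-452)) = (2*(3*(4 - 5))²)*(23 - 1*(-452)) = (2*(3*(-1))²)*(23 + 452) = (2*(-3)²)*475 = (2*9)*475 = 18*475 = 8550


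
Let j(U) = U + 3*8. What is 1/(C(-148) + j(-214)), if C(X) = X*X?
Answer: 1/21714 ≈ 4.6053e-5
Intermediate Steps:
C(X) = X²
j(U) = 24 + U (j(U) = U + 24 = 24 + U)
1/(C(-148) + j(-214)) = 1/((-148)² + (24 - 214)) = 1/(21904 - 190) = 1/21714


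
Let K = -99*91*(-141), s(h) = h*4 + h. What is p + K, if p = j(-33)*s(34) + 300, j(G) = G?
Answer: 1264959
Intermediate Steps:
s(h) = 5*h (s(h) = 4*h + h = 5*h)
K = 1270269 (K = -9009*(-141) = 1270269)
p = -5310 (p = -165*34 + 300 = -33*170 + 300 = -5610 + 300 = -5310)
p + K = -5310 + 1270269 = 1264959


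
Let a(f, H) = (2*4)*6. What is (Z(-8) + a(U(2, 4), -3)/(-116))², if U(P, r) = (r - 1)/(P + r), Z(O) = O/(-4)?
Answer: 2116/841 ≈ 2.5161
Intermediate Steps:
Z(O) = -O/4 (Z(O) = O*(-¼) = -O/4)
U(P, r) = (-1 + r)/(P + r)
a(f, H) = 48 (a(f, H) = 8*6 = 48)
(Z(-8) + a(U(2, 4), -3)/(-116))² = (-¼*(-8) + 48/(-116))² = (2 + 48*(-1/116))² = (2 - 12/29)² = (46/29)² = 2116/841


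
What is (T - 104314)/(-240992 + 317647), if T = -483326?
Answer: -117528/15331 ≈ -7.6660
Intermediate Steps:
(T - 104314)/(-240992 + 317647) = (-483326 - 104314)/(-240992 + 317647) = -587640/76655 = -587640*1/76655 = -117528/15331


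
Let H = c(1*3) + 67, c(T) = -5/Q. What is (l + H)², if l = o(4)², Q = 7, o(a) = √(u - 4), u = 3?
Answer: 208849/49 ≈ 4262.2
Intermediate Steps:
o(a) = I (o(a) = √(3 - 4) = √(-1) = I)
c(T) = -5/7
l = -1 (l = I² = -1)
H = 464/7 (H = -5/7 + 67 = 464/7 ≈ 66.286)
(l + H)² = (-1 + 464/7)² = (457/7)² = 208849/49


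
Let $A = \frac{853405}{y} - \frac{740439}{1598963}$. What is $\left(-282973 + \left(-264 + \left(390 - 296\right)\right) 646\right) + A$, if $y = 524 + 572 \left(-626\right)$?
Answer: $- \frac{224563753089330719}{571706022724} \approx -3.928 \cdot 10^{5}$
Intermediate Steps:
$y = -357548$ ($y = 524 - 358072 = -357548$)
$A = - \frac{1629305502587}{571706022724}$ ($A = \frac{853405}{-357548} - \frac{740439}{1598963} = 853405 \left(- \frac{1}{357548}\right) - \frac{740439}{1598963} = - \frac{853405}{357548} - \frac{740439}{1598963} = - \frac{1629305502587}{571706022724} \approx -2.8499$)
$\left(-282973 + \left(-264 + \left(390 - 296\right)\right) 646\right) + A = \left(-282973 + \left(-264 + \left(390 - 296\right)\right) 646\right) - \frac{1629305502587}{571706022724} = \left(-282973 + \left(-264 + 94\right) 646\right) - \frac{1629305502587}{571706022724} = \left(-282973 - 109820\right) - \frac{1629305502587}{571706022724} = -392793 - \frac{1629305502587}{571706022724} = - \frac{224563753089330719}{571706022724}$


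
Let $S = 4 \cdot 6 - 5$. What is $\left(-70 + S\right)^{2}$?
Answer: $2601$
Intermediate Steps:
$S = 19$ ($S = 24 - 5 = 19$)
$\left(-70 + S\right)^{2} = \left(-70 + 19\right)^{2} = \left(-51\right)^{2} = 2601$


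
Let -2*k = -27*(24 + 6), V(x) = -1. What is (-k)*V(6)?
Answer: 405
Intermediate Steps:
k = 405 (k = -(-27)*(24 + 6)/2 = -(-27)*30/2 = -½*(-810) = 405)
(-k)*V(6) = -1*405*(-1) = -405*(-1) = 405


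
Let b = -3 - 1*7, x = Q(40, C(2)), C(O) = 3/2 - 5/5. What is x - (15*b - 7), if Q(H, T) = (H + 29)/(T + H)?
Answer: 4285/27 ≈ 158.70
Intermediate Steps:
C(O) = ½ (C(O) = 3*(½) - 5*⅕ = 3/2 - 1 = ½)
Q(H, T) = (29 + H)/(H + T)
x = 46/27 (x = (29 + 40)/(40 + ½) = 69/(81/2) = (2/81)*69 = 46/27 ≈ 1.7037)
b = -10 (b = -3 - 7 = -10)
x - (15*b - 7) = 46/27 - (15*(-10) - 7) = 46/27 - (-150 - 7) = 46/27 - 1*(-157) = 46/27 + 157 = 4285/27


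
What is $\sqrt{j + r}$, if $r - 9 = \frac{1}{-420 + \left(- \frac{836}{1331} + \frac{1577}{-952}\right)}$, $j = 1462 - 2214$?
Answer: $\frac{i \sqrt{1758107177820807711}}{48643809} \approx 27.258 i$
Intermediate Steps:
$j = -752$ ($j = 1462 - 2214 = -752$)
$r = \frac{437679089}{48643809}$ ($r = 9 + \frac{1}{-420 + \left(- \frac{836}{1331} + \frac{1577}{-952}\right)} = 9 + \frac{1}{-420 + \left(\left(-836\right) \frac{1}{1331} + 1577 \left(- \frac{1}{952}\right)\right)} = 9 + \frac{1}{-420 - \frac{263169}{115192}} = 9 + \frac{1}{- \frac{48643809}{115192}} = 9 - \frac{115192}{48643809} = \frac{437679089}{48643809} \approx 8.9976$)
$\sqrt{j + r} = \sqrt{-752 + \frac{437679089}{48643809}} = \sqrt{- \frac{36142465279}{48643809}} = \frac{i \sqrt{1758107177820807711}}{48643809}$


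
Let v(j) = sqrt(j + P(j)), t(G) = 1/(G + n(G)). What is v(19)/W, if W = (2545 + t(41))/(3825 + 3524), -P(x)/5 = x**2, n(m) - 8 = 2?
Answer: 374799*I*sqrt(1786)/129796 ≈ 122.03*I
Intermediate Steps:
n(m) = 10 (n(m) = 8 + 2 = 10)
P(x) = -5*x**2
t(G) = 1/(10 + G) (t(G) = 1/(G + 10) = 1/(10 + G))
W = 129796/374799 (W = (2545 + 1/(10 + 41))/(3825 + 3524) = (2545 + 1/51)/7349 = (2545 + 1/51)*(1/7349) = (129796/51)*(1/7349) = 129796/374799 ≈ 0.34631)
v(j) = sqrt(j - 5*j**2)
v(19)/W = sqrt(19*(1 - 5*19))/(129796/374799) = sqrt(19*(1 - 95))*(374799/129796) = sqrt(19*(-94))*(374799/129796) = sqrt(-1786)*(374799/129796) = (I*sqrt(1786))*(374799/129796) = 374799*I*sqrt(1786)/129796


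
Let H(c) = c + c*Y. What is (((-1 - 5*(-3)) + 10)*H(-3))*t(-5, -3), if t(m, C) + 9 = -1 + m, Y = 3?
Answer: 4320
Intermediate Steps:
H(c) = 4*c (H(c) = c + c*3 = c + 3*c = 4*c)
t(m, C) = -10 + m (t(m, C) = -9 + (-1 + m) = -10 + m)
(((-1 - 5*(-3)) + 10)*H(-3))*t(-5, -3) = (((-1 - 5*(-3)) + 10)*(4*(-3)))*(-10 - 5) = (((-1 + 15) + 10)*(-12))*(-15) = ((14 + 10)*(-12))*(-15) = (24*(-12))*(-15) = -288*(-15) = 4320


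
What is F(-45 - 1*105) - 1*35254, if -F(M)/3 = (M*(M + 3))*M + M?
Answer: 9887696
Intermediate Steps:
F(M) = -3*M - 3*M²*(3 + M) (F(M) = -3*((M*(M + 3))*M + M) = -3*((M*(3 + M))*M + M) = -3*(M²*(3 + M) + M) = -3*(M + M²*(3 + M)) = -3*M - 3*M²*(3 + M))
F(-45 - 1*105) - 1*35254 = -3*(-45 - 1*105)*(1 + (-45 - 1*105)² + 3*(-45 - 1*105)) - 1*35254 = -3*(-45 - 105)*(1 + (-45 - 105)² + 3*(-45 - 105)) - 35254 = -3*(-150)*(1 + (-150)² + 3*(-150)) - 35254 = -3*(-150)*(1 + 22500 - 450) - 35254 = -3*(-150)*22051 - 35254 = 9922950 - 35254 = 9887696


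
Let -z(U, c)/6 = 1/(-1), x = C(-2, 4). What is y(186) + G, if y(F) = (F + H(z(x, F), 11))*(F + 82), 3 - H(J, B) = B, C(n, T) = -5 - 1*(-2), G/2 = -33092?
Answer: -18480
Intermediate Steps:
G = -66184 (G = 2*(-33092) = -66184)
C(n, T) = -3 (C(n, T) = -5 + 2 = -3)
x = -3
z(U, c) = 6 (z(U, c) = -6/(-1) = -6*(-1) = 6)
H(J, B) = 3 - B
y(F) = (-8 + F)*(82 + F) (y(F) = (F + (3 - 1*11))*(F + 82) = (F + (3 - 11))*(82 + F) = (F - 8)*(82 + F) = (-8 + F)*(82 + F))
y(186) + G = (-656 + 186² + 74*186) - 66184 = (-656 + 34596 + 13764) - 66184 = 47704 - 66184 = -18480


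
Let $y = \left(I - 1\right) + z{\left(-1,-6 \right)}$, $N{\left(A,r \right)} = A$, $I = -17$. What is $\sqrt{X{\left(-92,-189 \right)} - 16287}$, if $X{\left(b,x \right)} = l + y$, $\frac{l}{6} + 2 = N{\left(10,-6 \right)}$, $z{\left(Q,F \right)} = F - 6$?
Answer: $i \sqrt{16269} \approx 127.55 i$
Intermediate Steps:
$z{\left(Q,F \right)} = -6 + F$
$l = 48$ ($l = -12 + 6 \cdot 10 = -12 + 60 = 48$)
$y = -30$ ($y = \left(-17 - 1\right) - 12 = -18 - 12 = -30$)
$X{\left(b,x \right)} = 18$ ($X{\left(b,x \right)} = 48 - 30 = 18$)
$\sqrt{X{\left(-92,-189 \right)} - 16287} = \sqrt{18 - 16287} = \sqrt{-16269} = i \sqrt{16269}$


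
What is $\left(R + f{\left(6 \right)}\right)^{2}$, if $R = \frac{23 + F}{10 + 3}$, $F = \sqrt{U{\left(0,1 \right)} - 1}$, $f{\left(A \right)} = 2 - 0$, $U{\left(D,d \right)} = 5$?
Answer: $\frac{2601}{169} \approx 15.391$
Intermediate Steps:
$f{\left(A \right)} = 2$ ($f{\left(A \right)} = 2 + 0 = 2$)
$F = 2$ ($F = \sqrt{5 - 1} = \sqrt{4} = 2$)
$R = \frac{25}{13}$ ($R = \frac{23 + 2}{10 + 3} = \frac{25}{13} \approx 1.9231$)
$\left(R + f{\left(6 \right)}\right)^{2} = \left(\frac{25}{13} + 2\right)^{2} = \left(\frac{51}{13}\right)^{2} = \frac{2601}{169}$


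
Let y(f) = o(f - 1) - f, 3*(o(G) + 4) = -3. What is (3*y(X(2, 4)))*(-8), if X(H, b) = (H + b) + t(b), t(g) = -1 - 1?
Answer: 216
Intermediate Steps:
o(G) = -5 (o(G) = -4 + (⅓)*(-3) = -4 - 1 = -5)
t(g) = -2
X(H, b) = -2 + H + b (X(H, b) = (H + b) - 2 = -2 + H + b)
y(f) = -5 - f
(3*y(X(2, 4)))*(-8) = (3*(-5 - (-2 + 2 + 4)))*(-8) = (3*(-5 - 1*4))*(-8) = (3*(-5 - 4))*(-8) = (3*(-9))*(-8) = -27*(-8) = 216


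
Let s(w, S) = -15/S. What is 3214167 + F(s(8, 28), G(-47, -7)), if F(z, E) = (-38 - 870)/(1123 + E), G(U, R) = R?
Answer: 896752366/279 ≈ 3.2142e+6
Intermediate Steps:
F(z, E) = -908/(1123 + E)
3214167 + F(s(8, 28), G(-47, -7)) = 3214167 - 908/(1123 - 7) = 3214167 - 908/1116 = 3214167 - 908*1/1116 = 3214167 - 227/279 = 896752366/279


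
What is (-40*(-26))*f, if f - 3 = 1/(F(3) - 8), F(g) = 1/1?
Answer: 20800/7 ≈ 2971.4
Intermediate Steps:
F(g) = 1
f = 20/7 (f = 3 + 1/(1 - 8) = 3 + 1/(-7) = 3 - ⅐ = 20/7 ≈ 2.8571)
(-40*(-26))*f = -40*(-26)*(20/7) = 1040*(20/7) = 20800/7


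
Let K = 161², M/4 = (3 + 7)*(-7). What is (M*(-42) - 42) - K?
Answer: -14203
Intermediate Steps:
M = -280 (M = 4*((3 + 7)*(-7)) = 4*(10*(-7)) = 4*(-70) = -280)
K = 25921
(M*(-42) - 42) - K = (-280*(-42) - 42) - 1*25921 = (11760 - 42) - 25921 = 11718 - 25921 = -14203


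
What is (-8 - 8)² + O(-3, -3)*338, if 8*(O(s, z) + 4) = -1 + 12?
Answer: -2525/4 ≈ -631.25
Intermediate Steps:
O(s, z) = -21/8 (O(s, z) = -4 + (-1 + 12)/8 = -4 + (⅛)*11 = -4 + 11/8 = -21/8)
(-8 - 8)² + O(-3, -3)*338 = (-8 - 8)² - 21/8*338 = (-16)² - 3549/4 = 256 - 3549/4 = -2525/4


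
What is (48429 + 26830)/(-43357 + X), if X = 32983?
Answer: -3961/546 ≈ -7.2546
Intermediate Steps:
(48429 + 26830)/(-43357 + X) = (48429 + 26830)/(-43357 + 32983) = 75259/(-10374) = 75259*(-1/10374) = -3961/546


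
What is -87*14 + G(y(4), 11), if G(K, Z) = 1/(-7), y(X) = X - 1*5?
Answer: -8527/7 ≈ -1218.1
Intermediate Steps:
y(X) = -5 + X (y(X) = X - 5 = -5 + X)
G(K, Z) = -⅐
-87*14 + G(y(4), 11) = -87*14 - ⅐ = -1218 - ⅐ = -8527/7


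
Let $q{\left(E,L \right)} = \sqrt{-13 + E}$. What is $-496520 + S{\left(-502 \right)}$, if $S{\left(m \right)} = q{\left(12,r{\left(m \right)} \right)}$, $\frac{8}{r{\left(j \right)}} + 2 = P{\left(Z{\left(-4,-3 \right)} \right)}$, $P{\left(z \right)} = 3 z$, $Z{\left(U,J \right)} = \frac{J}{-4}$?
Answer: $-496520 + i \approx -4.9652 \cdot 10^{5} + 1.0 i$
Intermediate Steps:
$Z{\left(U,J \right)} = - \frac{J}{4}$ ($Z{\left(U,J \right)} = J \left(- \frac{1}{4}\right) = - \frac{J}{4}$)
$r{\left(j \right)} = 32$ ($r{\left(j \right)} = \frac{8}{-2 + 3 \left(\left(- \frac{1}{4}\right) \left(-3\right)\right)} = \frac{8}{-2 + 3 \cdot \frac{3}{4}} = \frac{8}{-2 + \frac{9}{4}} = 8 \frac{1}{\frac{1}{4}} = 8 \cdot 4 = 32$)
$S{\left(m \right)} = i$ ($S{\left(m \right)} = \sqrt{-13 + 12} = \sqrt{-1} = i$)
$-496520 + S{\left(-502 \right)} = -496520 + i$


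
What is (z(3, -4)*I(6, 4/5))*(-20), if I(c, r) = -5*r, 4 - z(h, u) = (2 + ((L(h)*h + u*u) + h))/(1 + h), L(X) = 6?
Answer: -460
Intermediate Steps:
z(h, u) = 4 - (2 + u**2 + 7*h)/(1 + h) (z(h, u) = 4 - (2 + ((6*h + u*u) + h))/(1 + h) = 4 - (2 + ((6*h + u**2) + h))/(1 + h) = 4 - (2 + ((u**2 + 6*h) + h))/(1 + h) = 4 - (2 + (u**2 + 7*h))/(1 + h) = 4 - (2 + u**2 + 7*h)/(1 + h))
(z(3, -4)*I(6, 4/5))*(-20) = (((2 - 1*(-4)**2 - 3*3)/(1 + 3))*(-20/5))*(-20) = (((2 - 1*16 - 9)/4)*(-20/5))*(-20) = (((2 - 16 - 9)/4)*(-5*4/5))*(-20) = (((1/4)*(-23))*(-4))*(-20) = -23/4*(-4)*(-20) = 23*(-20) = -460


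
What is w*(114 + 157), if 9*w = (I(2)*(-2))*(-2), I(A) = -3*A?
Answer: -2168/3 ≈ -722.67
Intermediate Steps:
w = -8/3 (w = ((-3*2*(-2))*(-2))/9 = (-6*(-2)*(-2))/9 = (12*(-2))/9 = (⅑)*(-24) = -8/3 ≈ -2.6667)
w*(114 + 157) = -8*(114 + 157)/3 = -8/3*271 = -2168/3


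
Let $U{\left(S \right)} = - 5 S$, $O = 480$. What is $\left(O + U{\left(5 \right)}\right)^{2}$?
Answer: $207025$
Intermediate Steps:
$\left(O + U{\left(5 \right)}\right)^{2} = \left(480 - 25\right)^{2} = 455^{2} = 207025$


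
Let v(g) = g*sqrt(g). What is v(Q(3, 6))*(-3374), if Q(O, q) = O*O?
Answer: -91098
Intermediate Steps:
Q(O, q) = O**2
v(g) = g**(3/2)
v(Q(3, 6))*(-3374) = (3**2)**(3/2)*(-3374) = 9**(3/2)*(-3374) = 27*(-3374) = -91098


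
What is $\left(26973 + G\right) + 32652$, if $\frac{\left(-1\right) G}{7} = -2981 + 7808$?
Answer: $25836$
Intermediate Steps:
$G = -33789$ ($G = - 7 \left(-2981 + 7808\right) = \left(-7\right) 4827 = -33789$)
$\left(26973 + G\right) + 32652 = \left(26973 - 33789\right) + 32652 = -6816 + 32652 = 25836$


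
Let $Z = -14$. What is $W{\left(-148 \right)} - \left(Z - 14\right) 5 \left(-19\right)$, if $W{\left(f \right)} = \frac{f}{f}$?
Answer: $-2659$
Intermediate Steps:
$W{\left(f \right)} = 1$
$W{\left(-148 \right)} - \left(Z - 14\right) 5 \left(-19\right) = 1 - \left(-14 - 14\right) 5 \left(-19\right) = 1 - \left(-28\right) \left(-95\right) = 1 - 2660 = -2659$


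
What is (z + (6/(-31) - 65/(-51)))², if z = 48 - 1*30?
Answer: 910047889/2499561 ≈ 364.08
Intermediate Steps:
z = 18 (z = 48 - 30 = 18)
(z + (6/(-31) - 65/(-51)))² = (18 + (6/(-31) - 65/(-51)))² = (18 + (6*(-1/31) - 65*(-1/51)))² = (18 + (-6/31 + 65/51))² = (18 + 1709/1581)² = (30167/1581)² = 910047889/2499561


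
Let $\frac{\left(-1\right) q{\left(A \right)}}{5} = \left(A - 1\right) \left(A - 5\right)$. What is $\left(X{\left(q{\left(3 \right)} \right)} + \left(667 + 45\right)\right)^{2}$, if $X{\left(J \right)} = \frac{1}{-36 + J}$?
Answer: $\frac{129754881}{256} \approx 5.0686 \cdot 10^{5}$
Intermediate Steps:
$q{\left(A \right)} = - 5 \left(-1 + A\right) \left(-5 + A\right)$ ($q{\left(A \right)} = - 5 \left(A - 1\right) \left(A - 5\right) = - 5 \left(-1 + A\right) \left(-5 + A\right)$)
$\left(X{\left(q{\left(3 \right)} \right)} + \left(667 + 45\right)\right)^{2} = \left(\frac{1}{-36 - \left(-65 + 45\right)} + \left(667 + 45\right)\right)^{2} = \left(\frac{1}{-36 - -20} + 712\right)^{2} = \left(\frac{1}{-36 + 20} + 712\right)^{2} = \left(\frac{1}{-16} + 712\right)^{2} = \left(- \frac{1}{16} + 712\right)^{2} = \left(\frac{11391}{16}\right)^{2} = \frac{129754881}{256}$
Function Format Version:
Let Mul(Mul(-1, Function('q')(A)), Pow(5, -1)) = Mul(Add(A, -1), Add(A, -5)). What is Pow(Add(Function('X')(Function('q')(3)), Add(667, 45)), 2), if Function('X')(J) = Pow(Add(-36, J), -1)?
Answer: Rational(129754881, 256) ≈ 5.0686e+5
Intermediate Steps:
Function('q')(A) = Mul(-5, Add(-1, A), Add(-5, A)) (Function('q')(A) = Mul(-5, Mul(Add(A, -1), Add(A, -5))) = Mul(-5, Mul(Add(-1, A), Add(-5, A))) = Mul(-5, Add(-1, A), Add(-5, A)))
Pow(Add(Function('X')(Function('q')(3)), Add(667, 45)), 2) = Pow(Add(Pow(Add(-36, Add(-25, Mul(-5, Pow(3, 2)), Mul(30, 3))), -1), Add(667, 45)), 2) = Pow(Add(Pow(Add(-36, Add(-25, Mul(-5, 9), 90)), -1), 712), 2) = Pow(Add(Pow(Add(-36, Add(-25, -45, 90)), -1), 712), 2) = Pow(Add(Pow(Add(-36, 20), -1), 712), 2) = Pow(Add(Pow(-16, -1), 712), 2) = Pow(Add(Rational(-1, 16), 712), 2) = Pow(Rational(11391, 16), 2) = Rational(129754881, 256)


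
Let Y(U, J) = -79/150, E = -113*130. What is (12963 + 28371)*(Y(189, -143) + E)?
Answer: -15180455731/25 ≈ -6.0722e+8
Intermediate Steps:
E = -14690
Y(U, J) = -79/150 (Y(U, J) = -79*1/150 = -79/150)
(12963 + 28371)*(Y(189, -143) + E) = (12963 + 28371)*(-79/150 - 14690) = 41334*(-2203579/150) = -15180455731/25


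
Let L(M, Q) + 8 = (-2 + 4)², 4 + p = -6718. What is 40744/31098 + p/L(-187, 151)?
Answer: 52300933/31098 ≈ 1681.8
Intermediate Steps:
p = -6722 (p = -4 - 6718 = -6722)
L(M, Q) = -4 (L(M, Q) = -8 + (-2 + 4)² = -8 + 2² = -8 + 4 = -4)
40744/31098 + p/L(-187, 151) = 40744/31098 - 6722/(-4) = 40744*(1/31098) - 6722*(-¼) = 20372/15549 + 3361/2 = 52300933/31098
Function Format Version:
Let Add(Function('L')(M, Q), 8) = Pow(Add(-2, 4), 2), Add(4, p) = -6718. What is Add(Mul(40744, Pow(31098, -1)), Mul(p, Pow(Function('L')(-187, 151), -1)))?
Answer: Rational(52300933, 31098) ≈ 1681.8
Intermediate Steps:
p = -6722 (p = Add(-4, -6718) = -6722)
Function('L')(M, Q) = -4 (Function('L')(M, Q) = Add(-8, Pow(Add(-2, 4), 2)) = Add(-8, Pow(2, 2)) = Add(-8, 4) = -4)
Add(Mul(40744, Pow(31098, -1)), Mul(p, Pow(Function('L')(-187, 151), -1))) = Add(Mul(40744, Pow(31098, -1)), Mul(-6722, Pow(-4, -1))) = Add(Mul(40744, Rational(1, 31098)), Mul(-6722, Rational(-1, 4))) = Add(Rational(20372, 15549), Rational(3361, 2)) = Rational(52300933, 31098)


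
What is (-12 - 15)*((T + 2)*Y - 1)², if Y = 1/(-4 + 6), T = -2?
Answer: -27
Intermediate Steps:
Y = ½ (Y = 1/2 = ½ ≈ 0.50000)
(-12 - 15)*((T + 2)*Y - 1)² = (-12 - 15)*((-2 + 2)*(½) - 1)² = -27*(0*(½) - 1)² = -27*(0 - 1)² = -27*(-1)² = -27*1 = -27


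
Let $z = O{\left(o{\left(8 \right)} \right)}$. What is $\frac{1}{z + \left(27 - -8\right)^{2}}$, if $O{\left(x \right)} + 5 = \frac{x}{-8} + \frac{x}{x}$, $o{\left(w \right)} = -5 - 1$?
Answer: $\frac{4}{4887} \approx 0.0008185$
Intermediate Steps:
$o{\left(w \right)} = -6$
$O{\left(x \right)} = -4 - \frac{x}{8}$ ($O{\left(x \right)} = -5 + \left(\frac{x}{-8} + \frac{x}{x}\right) = -5 + \left(x \left(- \frac{1}{8}\right) + 1\right) = -5 - \left(-1 + \frac{x}{8}\right) = -4 - \frac{x}{8}$)
$z = - \frac{13}{4}$ ($z = -4 - - \frac{3}{4} = -4 + \frac{3}{4} = - \frac{13}{4} \approx -3.25$)
$\frac{1}{z + \left(27 - -8\right)^{2}} = \frac{1}{- \frac{13}{4} + \left(27 - -8\right)^{2}} = \frac{1}{- \frac{13}{4} + \left(27 + 8\right)^{2}} = \frac{1}{- \frac{13}{4} + 35^{2}} = \frac{1}{- \frac{13}{4} + 1225} = \frac{1}{\frac{4887}{4}} = \frac{4}{4887}$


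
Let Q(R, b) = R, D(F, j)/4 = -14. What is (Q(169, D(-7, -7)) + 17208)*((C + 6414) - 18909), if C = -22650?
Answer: -610714665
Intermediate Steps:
D(F, j) = -56 (D(F, j) = 4*(-14) = -56)
(Q(169, D(-7, -7)) + 17208)*((C + 6414) - 18909) = (169 + 17208)*((-22650 + 6414) - 18909) = 17377*(-16236 - 18909) = 17377*(-35145) = -610714665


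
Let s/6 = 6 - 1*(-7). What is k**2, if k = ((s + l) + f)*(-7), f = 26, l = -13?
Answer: 405769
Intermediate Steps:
s = 78 (s = 6*(6 - 1*(-7)) = 6*(6 + 7) = 6*13 = 78)
k = -637 (k = ((78 - 13) + 26)*(-7) = (65 + 26)*(-7) = 91*(-7) = -637)
k**2 = (-637)**2 = 405769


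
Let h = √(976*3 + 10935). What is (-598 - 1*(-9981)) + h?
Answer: 9383 + √13863 ≈ 9500.7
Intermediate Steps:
h = √13863 (h = √(2928 + 10935) = √13863 ≈ 117.74)
(-598 - 1*(-9981)) + h = (-598 - 1*(-9981)) + √13863 = (-598 + 9981) + √13863 = 9383 + √13863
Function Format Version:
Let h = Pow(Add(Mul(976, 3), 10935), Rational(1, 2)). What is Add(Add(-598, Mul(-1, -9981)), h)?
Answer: Add(9383, Pow(13863, Rational(1, 2))) ≈ 9500.7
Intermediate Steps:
h = Pow(13863, Rational(1, 2)) (h = Pow(Add(2928, 10935), Rational(1, 2)) = Pow(13863, Rational(1, 2)) ≈ 117.74)
Add(Add(-598, Mul(-1, -9981)), h) = Add(Add(-598, Mul(-1, -9981)), Pow(13863, Rational(1, 2))) = Add(Add(-598, 9981), Pow(13863, Rational(1, 2))) = Add(9383, Pow(13863, Rational(1, 2)))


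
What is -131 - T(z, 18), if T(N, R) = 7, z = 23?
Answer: -138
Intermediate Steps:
-131 - T(z, 18) = -131 - 1*7 = -131 - 7 = -138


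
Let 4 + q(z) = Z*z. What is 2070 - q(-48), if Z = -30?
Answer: 634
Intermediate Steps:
q(z) = -4 - 30*z
2070 - q(-48) = 2070 - (-4 - 30*(-48)) = 2070 - (-4 + 1440) = 2070 - 1*1436 = 2070 - 1436 = 634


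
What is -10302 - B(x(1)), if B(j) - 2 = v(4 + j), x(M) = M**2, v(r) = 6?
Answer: -10310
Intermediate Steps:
B(j) = 8 (B(j) = 2 + 6 = 8)
-10302 - B(x(1)) = -10302 - 1*8 = -10302 - 8 = -10310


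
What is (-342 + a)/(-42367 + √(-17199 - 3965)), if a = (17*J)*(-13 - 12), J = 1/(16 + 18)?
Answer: 2310631/276151362 + 709*I*√5291/1794983853 ≈ 0.0083673 + 2.8731e-5*I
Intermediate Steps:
J = 1/34 ≈ 0.029412
a = -25/2 (a = (17*(1/34))*(-13 - 12) = (½)*(-25) = -25/2 ≈ -12.500)
(-342 + a)/(-42367 + √(-17199 - 3965)) = (-342 - 25/2)/(-42367 + √(-17199 - 3965)) = -709/(2*(-42367 + √(-21164))) = -709/(2*(-42367 + 2*I*√5291))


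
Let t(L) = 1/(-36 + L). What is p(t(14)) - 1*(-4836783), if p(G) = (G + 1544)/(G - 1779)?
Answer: 189306815870/39139 ≈ 4.8368e+6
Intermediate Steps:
p(G) = (1544 + G)/(-1779 + G)
p(t(14)) - 1*(-4836783) = (1544 + 1/(-36 + 14))/(-1779 + 1/(-36 + 14)) - 1*(-4836783) = (1544 + 1/(-22))/(-1779 + 1/(-22)) + 4836783 = (1544 - 1/22)/(-1779 - 1/22) + 4836783 = (33967/22)/(-39139/22) + 4836783 = -22/39139*33967/22 + 4836783 = -33967/39139 + 4836783 = 189306815870/39139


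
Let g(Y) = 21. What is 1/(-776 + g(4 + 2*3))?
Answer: -1/755 ≈ -0.0013245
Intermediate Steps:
1/(-776 + g(4 + 2*3)) = 1/(-776 + 21) = 1/(-755) = -1/755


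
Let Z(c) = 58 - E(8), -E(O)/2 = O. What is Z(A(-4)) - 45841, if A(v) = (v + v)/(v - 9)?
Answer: -45767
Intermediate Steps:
E(O) = -2*O
A(v) = 2*v/(-9 + v) (A(v) = (2*v)/(-9 + v) = 2*v/(-9 + v))
Z(c) = 74 (Z(c) = 58 - (-2)*8 = 58 - 1*(-16) = 58 + 16 = 74)
Z(A(-4)) - 45841 = 74 - 45841 = -45767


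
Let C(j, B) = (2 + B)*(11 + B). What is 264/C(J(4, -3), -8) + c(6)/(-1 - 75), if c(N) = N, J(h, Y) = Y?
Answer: -1681/114 ≈ -14.746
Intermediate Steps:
264/C(J(4, -3), -8) + c(6)/(-1 - 75) = 264/(22 + (-8)**2 + 13*(-8)) + 6/(-1 - 75) = 264/(22 + 64 - 104) + 6/(-76) = 264/(-18) + 6*(-1/76) = 264*(-1/18) - 3/38 = -44/3 - 3/38 = -1681/114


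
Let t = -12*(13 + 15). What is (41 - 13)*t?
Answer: -9408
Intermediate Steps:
t = -336 (t = -12*28 = -336)
(41 - 13)*t = (41 - 13)*(-336) = 28*(-336) = -9408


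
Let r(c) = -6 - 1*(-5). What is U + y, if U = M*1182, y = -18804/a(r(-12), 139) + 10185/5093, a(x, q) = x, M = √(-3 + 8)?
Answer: 95778957/5093 + 1182*√5 ≈ 21449.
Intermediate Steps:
r(c) = -1 (r(c) = -6 + 5 = -1)
M = √5 ≈ 2.2361
y = 95778957/5093 (y = -18804/(-1) + 10185/5093 = -18804*(-1) + 10185*(1/5093) = 18804 + 10185/5093 = 95778957/5093 ≈ 18806.)
U = 1182*√5 (U = √5*1182 = 1182*√5 ≈ 2643.0)
U + y = 1182*√5 + 95778957/5093 = 95778957/5093 + 1182*√5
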